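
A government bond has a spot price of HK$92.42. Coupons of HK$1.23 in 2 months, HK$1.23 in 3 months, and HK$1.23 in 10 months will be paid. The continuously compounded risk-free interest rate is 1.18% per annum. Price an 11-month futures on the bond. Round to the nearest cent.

PV(coupons) I = 1.23·e^(−0.0118·2/12) + 1.23·e^(−0.0118·3/12) + 1.23·e^(−0.0118·10/12)
I = 1.2276 + 1.2264 + 1.2180 = 3.6720
F = (S − I)·e^(rT) = (92.42 − 3.6720) · e^(0.0118·11/12)
= 88.7480 · e^0.010817 = 88.7480 × 1.010876 = HK$89.71

HK$89.71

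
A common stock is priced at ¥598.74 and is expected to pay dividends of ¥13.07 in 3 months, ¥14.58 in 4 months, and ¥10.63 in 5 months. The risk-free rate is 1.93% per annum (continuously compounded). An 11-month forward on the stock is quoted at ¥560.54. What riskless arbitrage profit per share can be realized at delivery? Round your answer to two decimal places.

¥10.17 per share

PV(dividends) I = 13.07·e^(−0.0193·3/12) + 14.58·e^(−0.0193·4/12) + 10.63·e^(−0.0193·5/12) = 38.0385
Fair forward F* = (S − I)·e^(rT) = (598.74 − 38.0385)·e^0.017692 = 560.7015 × 1.017849 = 570.7095
Market ¥560.54 < fair 570.7095: forward underpriced → reverse cash-and-carry (short the stock, invest proceeds at r, pay the dividends, go long the forward).
Profit at T = |F_mkt − F*| = |560.54 − 570.7095| = ¥10.17 per share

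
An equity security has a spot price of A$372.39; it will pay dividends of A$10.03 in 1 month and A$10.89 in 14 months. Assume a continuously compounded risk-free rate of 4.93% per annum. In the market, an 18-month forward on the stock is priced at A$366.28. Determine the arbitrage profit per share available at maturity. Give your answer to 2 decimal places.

PV(dividends) I = 10.03·e^(−0.0493·1/12) + 10.89·e^(−0.0493·14/12) = 20.2702
Fair forward F* = (S − I)·e^(rT) = (372.39 − 20.2702)·e^0.073950 = 352.1198 × 1.076753 = 379.1461
Market A$366.28 < fair 379.1461: forward underpriced → reverse cash-and-carry (short the stock, invest proceeds at r, pay the dividends, go long the forward).
Profit at T = |F_mkt − F*| = |366.28 − 379.1461| = A$12.87 per share

A$12.87 per share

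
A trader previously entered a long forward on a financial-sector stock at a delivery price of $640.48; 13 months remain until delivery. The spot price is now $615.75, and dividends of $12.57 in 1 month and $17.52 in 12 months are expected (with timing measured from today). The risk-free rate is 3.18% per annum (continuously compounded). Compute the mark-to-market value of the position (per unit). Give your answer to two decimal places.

-$32.55

PV(remaining dividends) I = 12.57·e^(−0.0318·1/12) + 17.52·e^(−0.0318·12/12) = 29.5084
Current forward F = (S − I)·e^(rT) = (615.75 − 29.5084)·e^(0.0318·13/12) = 586.2416 × 1.035050 = 606.7894
Value (long) = (F − K)·e^(−rT) = (606.7894 − 640.48) × 0.966137 = -32.5497
Value = -$32.55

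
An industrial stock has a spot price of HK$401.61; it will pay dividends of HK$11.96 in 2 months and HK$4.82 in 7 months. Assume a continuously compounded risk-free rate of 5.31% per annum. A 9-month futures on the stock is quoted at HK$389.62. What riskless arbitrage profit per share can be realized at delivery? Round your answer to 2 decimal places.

PV(dividends) I = 11.96·e^(−0.0531·2/12) + 4.82·e^(−0.0531·7/12) = 16.5276
Fair futures F* = (S − I)·e^(rT) = (401.61 − 16.5276)·e^0.039825 = 385.0824 × 1.040629 = 400.7279
Market HK$389.62 < fair 400.7279: forward underpriced → reverse cash-and-carry (short the stock, invest proceeds at r, pay the dividends, go long the forward).
Profit at T = |F_mkt − F*| = |389.62 − 400.7279| = HK$11.11 per share

HK$11.11 per share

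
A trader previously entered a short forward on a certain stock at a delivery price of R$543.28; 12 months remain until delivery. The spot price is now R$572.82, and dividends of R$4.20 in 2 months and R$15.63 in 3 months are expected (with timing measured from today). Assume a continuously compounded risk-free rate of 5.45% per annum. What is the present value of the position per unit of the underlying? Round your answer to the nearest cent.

-R$38.78

PV(remaining dividends) I = 4.20·e^(−0.0545·2/12) + 15.63·e^(−0.0545·3/12) = 19.5805
Current forward F = (S − I)·e^(rT) = (572.82 − 19.5805)·e^(0.0545·12/12) = 553.2395 × 1.056012 = 584.2276
Value (long) = (F − K)·e^(−rT) = (584.2276 − 543.28) × 0.946959 = 38.7757
Short position value = −(long value) = -R$38.78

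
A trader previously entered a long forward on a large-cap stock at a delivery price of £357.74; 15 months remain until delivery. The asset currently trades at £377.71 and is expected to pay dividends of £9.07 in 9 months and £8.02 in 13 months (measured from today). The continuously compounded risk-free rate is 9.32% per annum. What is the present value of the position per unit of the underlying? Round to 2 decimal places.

£43.60

PV(remaining dividends) I = 9.07·e^(−0.0932·9/12) + 8.02·e^(−0.0932·13/12) = 15.7074
Current forward F = (S − I)·e^(rT) = (377.71 − 15.7074)·e^(0.0932·15/12) = 362.0026 × 1.123558 = 406.7309
Value (long) = (F − K)·e^(−rT) = (406.7309 − 357.74) × 0.890030 = 43.6034
Value = £43.60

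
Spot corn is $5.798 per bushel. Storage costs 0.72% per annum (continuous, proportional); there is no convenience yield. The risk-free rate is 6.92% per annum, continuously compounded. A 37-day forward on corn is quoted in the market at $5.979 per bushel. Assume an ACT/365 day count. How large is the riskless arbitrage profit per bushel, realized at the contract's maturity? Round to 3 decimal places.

Fair forward: F* = S·e^(carry·T), with carry = (r + u) = 0.0692 + 0.0072 = 0.0764
F* = 5.798 · e^(0.0764 × 37/365) = 5.798 · e^0.007745 = 5.798 × 1.007775 = $5.8431
Market $5.979 > fair $5.8431: forward overpriced → cash-and-carry (buy spot, short the forward).
At maturity, profit = |F_mkt − F*| = |5.979 − 5.8431| = $0.136 per bushel

$0.136 per bushel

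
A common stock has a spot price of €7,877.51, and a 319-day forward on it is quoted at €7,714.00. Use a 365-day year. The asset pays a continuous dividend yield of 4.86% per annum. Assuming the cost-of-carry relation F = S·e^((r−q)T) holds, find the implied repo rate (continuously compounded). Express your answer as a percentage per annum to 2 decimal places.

2.46%

From F = S·e^((r−q)T): (r − q) = ln(F/S)/T
ln(7714.00/7877.51) = ln(0.979243) = -0.020975
(r − q) = -0.020975 / (319/365) = -0.024000
r = ln(F/S)/T + q = -0.024000 + 0.0486 = 0.024600
r = 2.46%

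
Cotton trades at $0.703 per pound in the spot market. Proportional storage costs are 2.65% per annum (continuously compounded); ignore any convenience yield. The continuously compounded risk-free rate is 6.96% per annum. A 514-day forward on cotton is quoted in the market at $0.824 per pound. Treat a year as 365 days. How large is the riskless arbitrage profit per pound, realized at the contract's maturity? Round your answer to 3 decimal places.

Fair forward: F* = S·e^(carry·T), with carry = (r + u) = 0.0696 + 0.0265 = 0.0961
F* = 0.703 · e^(0.0961 × 514/365) = 0.703 · e^0.135330 = 0.703 × 1.144915 = $0.8049
Market $0.824 > fair $0.8049: forward overpriced → cash-and-carry (buy spot, short the forward).
At maturity, profit = |F_mkt − F*| = |0.824 − 0.8049| = $0.019 per pound

$0.019 per pound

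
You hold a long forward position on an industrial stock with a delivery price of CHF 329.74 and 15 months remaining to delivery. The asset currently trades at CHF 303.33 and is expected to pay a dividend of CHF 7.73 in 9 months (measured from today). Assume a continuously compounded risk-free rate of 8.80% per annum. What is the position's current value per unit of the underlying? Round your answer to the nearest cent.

CHF 0.70

PV(remaining dividends) I = 7.73·e^(−0.0880·9/12) = 7.2363
Current forward F = (S − I)·e^(rT) = (303.33 − 7.2363)·e^(0.0880·15/12) = 296.0937 × 1.116278 = 330.5229
Value (long) = (F − K)·e^(−rT) = (330.5229 − 329.74) × 0.895834 = 0.7013
Value = CHF 0.70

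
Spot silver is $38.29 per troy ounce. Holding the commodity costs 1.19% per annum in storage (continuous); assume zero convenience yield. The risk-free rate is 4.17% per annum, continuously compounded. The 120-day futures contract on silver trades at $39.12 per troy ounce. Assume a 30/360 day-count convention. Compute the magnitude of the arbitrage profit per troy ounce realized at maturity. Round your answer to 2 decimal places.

Fair futures: F* = S·e^(carry·T), with carry = (r + u) = 0.0417 + 0.0119 = 0.0536
F* = 38.29 · e^(0.0536 × 120/360) = 38.29 · e^0.017867 = 38.29 × 1.018028 = $38.9803
Market $39.12 > fair $38.9803: forward overpriced → cash-and-carry (buy spot, short the forward).
At maturity, profit = |F_mkt − F*| = |39.12 − 38.9803| = $0.14 per troy ounce

$0.14 per troy ounce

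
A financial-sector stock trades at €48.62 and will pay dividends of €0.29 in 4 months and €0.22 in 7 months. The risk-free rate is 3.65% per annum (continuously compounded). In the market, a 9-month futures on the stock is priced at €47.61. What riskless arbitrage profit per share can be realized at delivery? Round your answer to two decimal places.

€1.84 per share

PV(dividends) I = 0.29·e^(−0.0365·4/12) + 0.22·e^(−0.0365·7/12) = 0.5019
Fair futures F* = (S − I)·e^(rT) = (48.62 − 0.5019)·e^0.027375 = 48.1181 × 1.027753 = 49.4535
Market €47.61 < fair 49.4535: forward underpriced → reverse cash-and-carry (short the stock, invest proceeds at r, pay the dividends, go long the forward).
Profit at T = |F_mkt − F*| = |47.61 − 49.4535| = €1.84 per share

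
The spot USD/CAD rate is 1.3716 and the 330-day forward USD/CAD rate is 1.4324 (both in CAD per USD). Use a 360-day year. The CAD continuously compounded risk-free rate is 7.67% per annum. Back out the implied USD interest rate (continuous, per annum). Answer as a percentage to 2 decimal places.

F = S·e^((r_CAD − r_USD)T) ⇒ r_USD = r_CAD − ln(F/S)/T
ln(1.4324/1.3716) = 0.043373; /(330/360) = 0.047316
r_USD = 0.0767 − 0.047316 = 0.029384
r_USD = 2.94%

2.94%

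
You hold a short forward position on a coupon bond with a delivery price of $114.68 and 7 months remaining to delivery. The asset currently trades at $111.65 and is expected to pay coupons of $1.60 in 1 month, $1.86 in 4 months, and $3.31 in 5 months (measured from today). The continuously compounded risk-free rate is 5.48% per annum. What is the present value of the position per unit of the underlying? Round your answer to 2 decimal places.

PV(remaining coupons) I = 1.60·e^(−0.0548·1/12) + 1.86·e^(−0.0548·4/12) + 3.31·e^(−0.0548·5/12) = 6.6543
Current forward F = (S − I)·e^(rT) = (111.65 − 6.6543)·e^(0.0548·7/12) = 104.9957 × 1.032483 = 108.4063
Value (long) = (F − K)·e^(−rT) = (108.4063 − 114.68) × 0.968539 = -6.0763
Short position value = −(long value) = $6.08

$6.08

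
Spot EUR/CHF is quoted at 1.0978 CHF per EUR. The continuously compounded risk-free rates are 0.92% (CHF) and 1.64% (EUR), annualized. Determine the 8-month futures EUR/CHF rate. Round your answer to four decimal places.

F = S·e^((r_CHF − r_EUR)T) = 1.0978 · e^((0.0092 − 0.0164) × 8/12)
= 1.0978 · e^-0.004800 = 1.0978 × 0.995212
F = 1.0925 CHF per EUR

1.0925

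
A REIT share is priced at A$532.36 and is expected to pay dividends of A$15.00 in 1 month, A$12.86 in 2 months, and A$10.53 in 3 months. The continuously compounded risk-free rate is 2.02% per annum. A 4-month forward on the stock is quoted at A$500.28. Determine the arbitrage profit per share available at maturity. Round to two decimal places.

PV(dividends) I = 15.00·e^(−0.0202·1/12) + 12.86·e^(−0.0202·2/12) + 10.53·e^(−0.0202·3/12) = 38.2685
Fair forward F* = (S − I)·e^(rT) = (532.36 − 38.2685)·e^0.006733 = 494.0915 × 1.006756 = 497.4296
Market A$500.28 > fair 497.4296: forward overpriced → cash-and-carry (borrow at r, buy the stock and collect the dividends, short the forward).
Profit at T = |F_mkt − F*| = |500.28 − 497.4296| = A$2.85 per share

A$2.85 per share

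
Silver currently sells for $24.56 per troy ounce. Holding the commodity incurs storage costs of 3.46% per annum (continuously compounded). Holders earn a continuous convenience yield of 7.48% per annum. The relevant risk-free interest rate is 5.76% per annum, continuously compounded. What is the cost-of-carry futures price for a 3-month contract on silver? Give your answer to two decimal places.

$24.67 per troy ounce

Net carry = r + u − y = 0.0576 + 0.0346 − 0.0748 = 0.0174
F = S·e^((r+u−y)T) = 24.56 · e^(0.0174 × 3/12) = 24.56 · e^0.004350
= 24.56 × 1.004359 = $24.67 per troy ounce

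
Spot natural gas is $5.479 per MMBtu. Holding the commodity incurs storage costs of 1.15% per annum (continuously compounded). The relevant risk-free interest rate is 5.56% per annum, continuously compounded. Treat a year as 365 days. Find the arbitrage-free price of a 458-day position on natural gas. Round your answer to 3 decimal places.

$5.960 per MMBtu

Net carry = r + u − y = 0.0556 + 0.0115 − 0.0000 = 0.0671
F = S·e^((r+u−y)T) = 5.479 · e^(0.0671 × 458/365) = 5.479 · e^0.084197
= 5.479 × 1.087843 = $5.960 per MMBtu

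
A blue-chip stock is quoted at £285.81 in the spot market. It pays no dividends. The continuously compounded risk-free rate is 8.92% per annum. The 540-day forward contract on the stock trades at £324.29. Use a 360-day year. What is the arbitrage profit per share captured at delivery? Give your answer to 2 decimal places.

Fair forward: F* = S·e^(carry·T), with carry = r = 0.0892
F* = 285.81 · e^(0.0892 × 540/360) = 285.81 · e^0.133800 = 285.81 × 1.143164 = £326.7277
Market £324.29 < fair £326.7277: forward underpriced → reverse cash-and-carry (short spot, go long the forward).
At maturity, profit = |F_mkt − F*| = |324.29 − 326.7277| = £2.44 per share

£2.44 per share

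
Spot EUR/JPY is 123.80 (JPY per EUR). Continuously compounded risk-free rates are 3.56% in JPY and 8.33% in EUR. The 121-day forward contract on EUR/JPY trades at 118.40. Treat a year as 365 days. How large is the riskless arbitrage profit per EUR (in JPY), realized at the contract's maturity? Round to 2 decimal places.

Fair forward: F* = S·e^(carry·T), with carry = (r_JPY − r_EUR) = 0.0356 − 0.0833 = -0.0477
F* = 123.80 · e^(-0.0477 × 121/365) = 123.80 · e^-0.015813 = 123.80 × 0.984311 = 121.8577
Market 118.40 < fair 121.8577: forward underpriced → reverse cash-and-carry (short spot, go long the forward).
At maturity, profit = |F_mkt − F*| = |118.40 − 121.8577| = 3.46 per EUR (in JPY)

3.46 per EUR (in JPY)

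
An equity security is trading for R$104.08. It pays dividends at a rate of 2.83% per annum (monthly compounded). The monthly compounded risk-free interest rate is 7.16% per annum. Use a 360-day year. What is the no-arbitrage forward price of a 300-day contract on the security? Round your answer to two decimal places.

R$107.89

F = S · (1+r/12)^(12T) / (1+q/12)^(12T)
= 104.08 × 1.061294 / 1.023835 = 104.08 × 1.036587
F = R$107.89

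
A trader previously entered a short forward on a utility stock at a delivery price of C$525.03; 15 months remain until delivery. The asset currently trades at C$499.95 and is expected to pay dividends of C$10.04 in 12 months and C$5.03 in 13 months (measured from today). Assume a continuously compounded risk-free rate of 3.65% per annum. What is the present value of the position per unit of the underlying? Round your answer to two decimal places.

PV(remaining dividends) I = 10.04·e^(−0.0365·12/12) + 5.03·e^(−0.0365·13/12) = 14.5151
Current forward F = (S − I)·e^(rT) = (499.95 − 14.5151)·e^(0.0365·15/12) = 485.4349 × 1.046682 = 508.0960
Value (long) = (F − K)·e^(−rT) = (508.0960 − 525.03) × 0.955400 = -16.1787
Short position value = −(long value) = C$16.18

C$16.18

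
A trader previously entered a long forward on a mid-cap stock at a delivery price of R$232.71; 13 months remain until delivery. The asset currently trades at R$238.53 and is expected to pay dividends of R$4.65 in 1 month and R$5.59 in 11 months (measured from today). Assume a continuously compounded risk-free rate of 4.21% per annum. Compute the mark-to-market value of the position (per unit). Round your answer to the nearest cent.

PV(remaining dividends) I = 4.65·e^(−0.0421·1/12) + 5.59·e^(−0.0421·11/12) = 10.0121
Current forward F = (S − I)·e^(rT) = (238.53 − 10.0121)·e^(0.0421·13/12) = 228.5179 × 1.046664 = 239.1815
Value (long) = (F − K)·e^(−rT) = (239.1815 − 232.71) × 0.955416 = 6.1830
Value = R$6.18

R$6.18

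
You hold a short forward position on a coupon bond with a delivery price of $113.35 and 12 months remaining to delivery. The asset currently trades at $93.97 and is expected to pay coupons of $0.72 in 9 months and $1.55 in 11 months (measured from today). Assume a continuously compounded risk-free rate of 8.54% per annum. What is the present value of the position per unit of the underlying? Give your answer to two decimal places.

$12.21

PV(remaining coupons) I = 0.72·e^(−0.0854·9/12) + 1.55·e^(−0.0854·11/12) = 2.1086
Current forward F = (S − I)·e^(rT) = (93.97 − 2.1086)·e^(0.0854·12/12) = 91.8614 × 1.089153 = 100.0511
Value (long) = (F − K)·e^(−rT) = (100.0511 − 113.35) × 0.918145 = -12.2103
Short position value = −(long value) = $12.21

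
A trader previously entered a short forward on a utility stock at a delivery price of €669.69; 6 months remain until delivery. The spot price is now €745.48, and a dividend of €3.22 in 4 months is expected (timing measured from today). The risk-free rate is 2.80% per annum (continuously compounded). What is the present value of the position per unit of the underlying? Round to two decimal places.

PV(remaining dividends) I = 3.22·e^(−0.0280·4/12) = 3.1901
Current forward F = (S − I)·e^(rT) = (745.48 − 3.1901)·e^(0.0280·6/12) = 742.2899 × 1.014098 = 752.7547
Value (long) = (F − K)·e^(−rT) = (752.7547 − 669.69) × 0.986098 = 81.9099
Short position value = −(long value) = -€81.91

-€81.91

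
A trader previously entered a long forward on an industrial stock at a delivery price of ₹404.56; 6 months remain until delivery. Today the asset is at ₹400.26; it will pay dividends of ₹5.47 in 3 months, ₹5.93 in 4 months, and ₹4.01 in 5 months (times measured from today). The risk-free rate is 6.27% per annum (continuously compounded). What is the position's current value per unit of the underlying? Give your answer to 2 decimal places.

-₹6.91

PV(remaining dividends) I = 5.47·e^(−0.0627·3/12) + 5.93·e^(−0.0627·4/12) + 4.01·e^(−0.0627·5/12) = 15.0989
Current forward F = (S − I)·e^(rT) = (400.26 − 15.0989)·e^(0.0627·6/12) = 385.1611 × 1.031847 = 397.4273
Value (long) = (F − K)·e^(−rT) = (397.4273 − 404.56) × 0.969136 = -6.9126
Value = -₹6.91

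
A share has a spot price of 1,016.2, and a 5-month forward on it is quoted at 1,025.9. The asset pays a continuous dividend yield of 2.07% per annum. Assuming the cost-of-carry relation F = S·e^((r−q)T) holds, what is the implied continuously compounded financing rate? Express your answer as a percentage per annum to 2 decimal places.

From F = S·e^((r−q)T): (r − q) = ln(F/S)/T
ln(1025.9/1016.2) = ln(1.009545) = 0.009500
(r − q) = 0.009500 / (5/12) = 0.022800
r = ln(F/S)/T + q = 0.022800 + 0.0207 = 0.043500
r = 4.35%

4.35%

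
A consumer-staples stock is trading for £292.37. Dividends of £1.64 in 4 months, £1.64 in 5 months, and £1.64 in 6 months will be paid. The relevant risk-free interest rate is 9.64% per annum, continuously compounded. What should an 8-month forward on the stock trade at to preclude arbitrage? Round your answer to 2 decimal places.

PV(dividends) I = 1.64·e^(−0.0964·4/12) + 1.64·e^(−0.0964·5/12) + 1.64·e^(−0.0964·6/12)
I = 1.5881 + 1.5754 + 1.5628 = 4.7263
F = (S − I)·e^(rT) = (292.37 − 4.7263) · e^(0.0964·8/12)
= 287.6437 · e^0.064267 = 287.6437 × 1.066377 = £306.74

£306.74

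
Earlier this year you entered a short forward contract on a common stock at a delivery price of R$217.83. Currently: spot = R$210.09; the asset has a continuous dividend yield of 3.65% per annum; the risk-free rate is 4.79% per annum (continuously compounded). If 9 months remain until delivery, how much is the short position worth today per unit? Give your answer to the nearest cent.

Current fair forward for the remaining 9 months: F = S·e^((r − q)·T), (r − q) = 0.0479 − 0.0365 = 0.0114
F = 210.09 · e^(0.0114 × 9/12) = 210.09 × 1.008587 = 211.8940
Value of long forward = (F − K)·e^(−rT) = (211.8940 − 217.83) · e^(−0.0479·9/12)
= -5.9360 × 0.964713 = -5.73
Short position value = −(long value) = R$5.73

R$5.73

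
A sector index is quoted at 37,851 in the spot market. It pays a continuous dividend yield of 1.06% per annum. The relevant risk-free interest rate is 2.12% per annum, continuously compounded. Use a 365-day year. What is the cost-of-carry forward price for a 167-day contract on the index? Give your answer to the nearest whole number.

38,035

F = S·e^((r − q)T) = 37851 · e^((0.0212 − 0.0106) × 167/365)
= 37851 · e^0.004850 = 37851 × 1.004862
F = 38,035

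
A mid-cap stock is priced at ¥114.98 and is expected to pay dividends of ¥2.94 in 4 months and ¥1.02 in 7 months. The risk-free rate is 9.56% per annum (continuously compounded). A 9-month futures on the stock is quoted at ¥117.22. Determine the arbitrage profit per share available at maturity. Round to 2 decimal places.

PV(dividends) I = 2.94·e^(−0.0956·4/12) + 1.02·e^(−0.0956·7/12) = 3.8125
Fair futures F* = (S − I)·e^(rT) = (114.98 − 3.8125)·e^0.071700 = 111.1675 × 1.074333 = 119.4309
Market ¥117.22 < fair 119.4309: forward underpriced → reverse cash-and-carry (short the stock, invest proceeds at r, pay the dividends, go long the forward).
Profit at T = |F_mkt − F*| = |117.22 − 119.4309| = ¥2.21 per share

¥2.21 per share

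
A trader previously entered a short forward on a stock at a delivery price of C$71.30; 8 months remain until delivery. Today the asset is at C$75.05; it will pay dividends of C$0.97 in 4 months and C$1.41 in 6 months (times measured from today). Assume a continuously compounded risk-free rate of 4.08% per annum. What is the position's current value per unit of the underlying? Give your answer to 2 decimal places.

-C$3.32

PV(remaining dividends) I = 0.97·e^(−0.0408·4/12) + 1.41·e^(−0.0408·6/12) = 2.3384
Current forward F = (S − I)·e^(rT) = (75.05 − 2.3384)·e^(0.0408·8/12) = 72.7116 × 1.027573 = 74.7165
Value (long) = (F − K)·e^(−rT) = (74.7165 − 71.30) × 0.973167 = 3.3248
Short position value = −(long value) = -C$3.32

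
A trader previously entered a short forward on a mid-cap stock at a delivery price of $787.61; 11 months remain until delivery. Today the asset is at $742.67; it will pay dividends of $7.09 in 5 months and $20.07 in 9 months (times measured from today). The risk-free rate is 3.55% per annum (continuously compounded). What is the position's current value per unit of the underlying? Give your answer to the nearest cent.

PV(remaining dividends) I = 7.09·e^(−0.0355·5/12) + 20.07·e^(−0.0355·9/12) = 26.5286
Current forward F = (S − I)·e^(rT) = (742.67 − 26.5286)·e^(0.0355·11/12) = 716.1414 × 1.033077 = 739.8292
Value (long) = (F − K)·e^(−rT) = (739.8292 − 787.61) × 0.967982 = -46.2510
Short position value = −(long value) = $46.25

$46.25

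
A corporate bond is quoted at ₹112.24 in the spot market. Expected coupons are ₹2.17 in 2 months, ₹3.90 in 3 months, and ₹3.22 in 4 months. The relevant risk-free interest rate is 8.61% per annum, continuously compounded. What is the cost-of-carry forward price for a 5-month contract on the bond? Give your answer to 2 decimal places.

₹106.92

PV(coupons) I = 2.17·e^(−0.0861·2/12) + 3.90·e^(−0.0861·3/12) + 3.22·e^(−0.0861·4/12)
I = 2.1391 + 3.8169 + 3.1289 = 9.0849
F = (S − I)·e^(rT) = (112.24 − 9.0849) · e^(0.0861·5/12)
= 103.1551 · e^0.035875 = 103.1551 × 1.036526 = ₹106.92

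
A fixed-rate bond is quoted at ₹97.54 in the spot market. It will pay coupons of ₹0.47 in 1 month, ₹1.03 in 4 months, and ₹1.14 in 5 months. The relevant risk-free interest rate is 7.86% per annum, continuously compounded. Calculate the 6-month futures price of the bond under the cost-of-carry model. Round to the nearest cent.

PV(coupons) I = 0.47·e^(−0.0786·1/12) + 1.03·e^(−0.0786·4/12) + 1.14·e^(−0.0786·5/12)
I = 0.4669 + 1.0034 + 1.1033 = 2.5736
F = (S − I)·e^(rT) = (97.54 − 2.5736) · e^(0.0786·6/12)
= 94.9664 · e^0.039300 = 94.9664 × 1.040082 = ₹98.77

₹98.77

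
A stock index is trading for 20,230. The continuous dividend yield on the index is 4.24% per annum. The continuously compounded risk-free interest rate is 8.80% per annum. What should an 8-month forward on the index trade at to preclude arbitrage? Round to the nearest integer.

20,854

F = S·e^((r − q)T) = 20230 · e^((0.0880 − 0.0424) × 8/12)
= 20230 · e^0.030400 = 20230 × 1.030867
F = 20,854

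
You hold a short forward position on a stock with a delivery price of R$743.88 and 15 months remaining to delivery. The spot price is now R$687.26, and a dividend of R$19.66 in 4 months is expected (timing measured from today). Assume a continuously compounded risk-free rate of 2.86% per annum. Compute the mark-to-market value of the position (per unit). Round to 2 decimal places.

R$49.97

PV(remaining dividends) I = 19.66·e^(−0.0286·4/12) = 19.4735
Current forward F = (S − I)·e^(rT) = (687.26 − 19.4735)·e^(0.0286·15/12) = 667.7865 × 1.036397 = 692.0919
Value (long) = (F − K)·e^(−rT) = (692.0919 − 743.88) × 0.964881 = -49.9694
Short position value = −(long value) = R$49.97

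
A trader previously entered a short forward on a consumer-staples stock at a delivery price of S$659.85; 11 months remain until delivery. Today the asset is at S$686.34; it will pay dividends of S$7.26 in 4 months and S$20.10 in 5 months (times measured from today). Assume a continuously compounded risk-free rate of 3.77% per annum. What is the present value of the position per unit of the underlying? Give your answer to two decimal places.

-S$21.95

PV(remaining dividends) I = 7.26·e^(−0.0377·4/12) + 20.10·e^(−0.0377·5/12) = 26.9561
Current forward F = (S − I)·e^(rT) = (686.34 − 26.9561)·e^(0.0377·11/12) = 659.3839 × 1.035162 = 682.5692
Value (long) = (F − K)·e^(−rT) = (682.5692 − 659.85) × 0.966032 = 21.9475
Short position value = −(long value) = -S$21.95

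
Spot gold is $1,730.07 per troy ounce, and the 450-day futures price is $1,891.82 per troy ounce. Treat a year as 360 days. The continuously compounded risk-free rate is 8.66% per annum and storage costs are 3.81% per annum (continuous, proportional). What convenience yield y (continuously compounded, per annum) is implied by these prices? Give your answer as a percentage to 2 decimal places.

F = S·e^((r+u−y)T) ⇒ (r+u−y) = ln(F/S)/T
ln(1891.82/1730.07) = 0.089377; /T ⇒ 0.071502
y = r + u − ln(F/S)/T = 0.0866 + 0.0381 − 0.071502 = 0.053198
y = 5.32%

5.32%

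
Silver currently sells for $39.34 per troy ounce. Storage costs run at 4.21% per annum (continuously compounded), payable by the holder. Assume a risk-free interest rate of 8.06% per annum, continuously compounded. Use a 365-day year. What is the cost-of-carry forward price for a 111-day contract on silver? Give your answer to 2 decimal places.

Net carry = r + u − y = 0.0806 + 0.0421 − 0.0000 = 0.1227
F = S·e^((r+u−y)T) = 39.34 · e^(0.1227 × 111/365) = 39.34 · e^0.037314
= 39.34 × 1.038019 = $40.84 per troy ounce

$40.84 per troy ounce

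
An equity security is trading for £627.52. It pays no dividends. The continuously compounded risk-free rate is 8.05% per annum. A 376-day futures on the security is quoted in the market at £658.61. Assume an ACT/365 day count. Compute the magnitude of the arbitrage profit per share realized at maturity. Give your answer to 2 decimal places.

Fair futures: F* = S·e^(carry·T), with carry = r = 0.0805
F* = 627.52 · e^(0.0805 × 376/365) = 627.52 · e^0.082926 = 627.52 × 1.086461 = £681.7760
Market £658.61 < fair £681.7760: forward underpriced → reverse cash-and-carry (short spot, go long the forward).
At maturity, profit = |F_mkt − F*| = |658.61 − 681.7760| = £23.17 per share

£23.17 per share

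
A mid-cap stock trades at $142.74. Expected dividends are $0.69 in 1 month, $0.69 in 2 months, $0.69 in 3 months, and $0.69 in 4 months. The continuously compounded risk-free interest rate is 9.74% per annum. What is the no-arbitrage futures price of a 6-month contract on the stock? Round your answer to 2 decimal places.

PV(dividends) I = 0.69·e^(−0.0974·1/12) + 0.69·e^(−0.0974·2/12) + 0.69·e^(−0.0974·3/12) + 0.69·e^(−0.0974·4/12)
I = 0.6844 + 0.6789 + 0.6734 + 0.6680 = 2.7047
F = (S − I)·e^(rT) = (142.74 − 2.7047) · e^(0.0974·6/12)
= 140.0353 · e^0.048700 = 140.0353 × 1.049905 = $147.02

$147.02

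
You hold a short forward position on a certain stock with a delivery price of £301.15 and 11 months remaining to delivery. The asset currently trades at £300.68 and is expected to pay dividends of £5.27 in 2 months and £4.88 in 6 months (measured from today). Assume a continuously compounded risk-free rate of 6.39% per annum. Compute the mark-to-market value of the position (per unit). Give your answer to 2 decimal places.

-£6.72

PV(remaining dividends) I = 5.27·e^(−0.0639·2/12) + 4.88·e^(−0.0639·6/12) = 9.9407
Current forward F = (S − I)·e^(rT) = (300.68 − 9.9407)·e^(0.0639·11/12) = 290.7393 × 1.060325 = 308.2781
Value (long) = (F − K)·e^(−rT) = (308.2781 − 301.15) × 0.943108 = 6.7226
Short position value = −(long value) = -£6.72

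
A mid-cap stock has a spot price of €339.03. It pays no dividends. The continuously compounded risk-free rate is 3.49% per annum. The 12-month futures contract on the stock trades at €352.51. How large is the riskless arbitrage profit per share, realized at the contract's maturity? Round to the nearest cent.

Fair futures: F* = S·e^(carry·T), with carry = r = 0.0349
F* = 339.03 · e^(0.0349 × 12/12) = 339.03 · e^0.034900 = 339.03 × 1.035516 = €351.0710
Market €352.51 > fair €351.0710: forward overpriced → cash-and-carry (buy spot, short the forward).
At maturity, profit = |F_mkt − F*| = |352.51 − 351.0710| = €1.44 per share

€1.44 per share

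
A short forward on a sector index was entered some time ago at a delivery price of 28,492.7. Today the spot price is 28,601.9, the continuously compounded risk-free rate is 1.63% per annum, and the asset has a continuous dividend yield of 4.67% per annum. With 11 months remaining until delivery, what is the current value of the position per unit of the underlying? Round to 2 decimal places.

666.80

Current fair forward for the remaining 11 months: F = S·e^((r − q)·T), (r − q) = 0.0163 − 0.0467 = -0.0304
F = 28601.9 · e^(-0.0304 × 11/12) = 28601.9 × 0.97251803 = 27815.8634
Value of long forward = (F − K)·e^(−rT) = (27815.8634 − 28492.7) · e^(−0.0163·11/12)
= -676.8366 × 0.98516941 = -666.80
Short position value = −(long value) = 666.80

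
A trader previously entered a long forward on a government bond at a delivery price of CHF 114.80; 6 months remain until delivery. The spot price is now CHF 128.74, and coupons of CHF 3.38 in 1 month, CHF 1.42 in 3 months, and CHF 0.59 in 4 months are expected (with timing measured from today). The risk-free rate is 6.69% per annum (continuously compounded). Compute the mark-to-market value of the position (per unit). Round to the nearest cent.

CHF 12.38

PV(remaining coupons) I = 3.38·e^(−0.0669·1/12) + 1.42·e^(−0.0669·3/12) + 0.59·e^(−0.0669·4/12) = 5.3346
Current forward F = (S − I)·e^(rT) = (128.74 − 5.3346)·e^(0.0669·6/12) = 123.4054 × 1.034016 = 127.6032
Value (long) = (F − K)·e^(−rT) = (127.6032 − 114.80) × 0.967103 = 12.3820
Value = CHF 12.38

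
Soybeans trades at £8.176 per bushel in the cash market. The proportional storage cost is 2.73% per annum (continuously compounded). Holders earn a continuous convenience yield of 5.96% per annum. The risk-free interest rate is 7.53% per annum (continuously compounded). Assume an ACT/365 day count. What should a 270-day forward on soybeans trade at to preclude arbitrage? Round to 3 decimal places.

£8.440 per bushel

Net carry = r + u − y = 0.0753 + 0.0273 − 0.0596 = 0.0430
F = S·e^((r+u−y)T) = 8.176 · e^(0.0430 × 270/365) = 8.176 · e^0.031808
= 8.176 × 1.032319 = £8.440 per bushel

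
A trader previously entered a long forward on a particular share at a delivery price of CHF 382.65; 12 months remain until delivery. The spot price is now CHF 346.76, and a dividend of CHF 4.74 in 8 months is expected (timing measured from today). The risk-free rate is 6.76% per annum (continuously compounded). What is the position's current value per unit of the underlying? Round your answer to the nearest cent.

PV(remaining dividends) I = 4.74·e^(−0.0676·8/12) = 4.5311
Current forward F = (S − I)·e^(rT) = (346.76 − 4.5311)·e^(0.0676·12/12) = 342.2289 × 1.069937 = 366.1634
Value (long) = (F − K)·e^(−rT) = (366.1634 − 382.65) × 0.934634 = -15.4089
Value = -CHF 15.41

-CHF 15.41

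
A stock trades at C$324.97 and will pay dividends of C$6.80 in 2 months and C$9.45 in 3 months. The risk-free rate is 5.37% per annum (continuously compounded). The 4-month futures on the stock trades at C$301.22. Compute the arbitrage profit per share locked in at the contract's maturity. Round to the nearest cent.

C$13.27 per share

PV(dividends) I = 6.80·e^(−0.0537·2/12) + 9.45·e^(−0.0537·3/12) = 16.0634
Fair futures F* = (S − I)·e^(rT) = (324.97 − 16.0634)·e^0.017900 = 308.9066 × 1.018061 = 314.4858
Market C$301.22 < fair 314.4858: forward underpriced → reverse cash-and-carry (short the stock, invest proceeds at r, pay the dividends, go long the forward).
Profit at T = |F_mkt − F*| = |301.22 − 314.4858| = C$13.27 per share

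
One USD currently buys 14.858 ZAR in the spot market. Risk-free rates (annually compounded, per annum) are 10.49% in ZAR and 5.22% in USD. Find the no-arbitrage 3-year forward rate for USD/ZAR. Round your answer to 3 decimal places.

17.204

By covered interest parity, F = S · (1+r_ZAR)^T / (1+r_USD)^T
= 14.858 × 1.348866 / 1.164917 = 14.858 × 1.157907
F = 17.204 ZAR per USD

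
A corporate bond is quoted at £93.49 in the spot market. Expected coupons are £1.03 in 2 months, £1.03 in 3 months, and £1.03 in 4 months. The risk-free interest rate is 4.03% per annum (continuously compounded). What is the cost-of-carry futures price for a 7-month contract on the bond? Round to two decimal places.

PV(coupons) I = 1.03·e^(−0.0403·2/12) + 1.03·e^(−0.0403·3/12) + 1.03·e^(−0.0403·4/12)
I = 1.0231 + 1.0197 + 1.0163 = 3.0591
F = (S − I)·e^(rT) = (93.49 − 3.0591) · e^(0.0403·7/12)
= 90.4309 · e^0.023508 = 90.4309 × 1.023786 = £92.58

£92.58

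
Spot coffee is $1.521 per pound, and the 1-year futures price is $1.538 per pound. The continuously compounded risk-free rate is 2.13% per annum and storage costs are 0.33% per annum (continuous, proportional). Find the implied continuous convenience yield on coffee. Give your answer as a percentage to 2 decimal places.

F = S·e^((r+u−y)T) ⇒ (r+u−y) = ln(F/S)/T
ln(1.538/1.521) = 0.011115; /T ⇒ 0.011115
y = r + u − ln(F/S)/T = 0.0213 + 0.0033 − 0.011115 = 0.013485
y = 1.35%

1.35%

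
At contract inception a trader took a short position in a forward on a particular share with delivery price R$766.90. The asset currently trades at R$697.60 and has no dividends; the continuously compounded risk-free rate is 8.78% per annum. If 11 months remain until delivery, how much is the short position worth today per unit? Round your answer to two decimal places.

R$10.00

Current fair forward for the remaining 11 months: F = S·e^(r·T), r = 0.0878
F = 697.60 · e^(0.0878 × 11/12) = 697.60 × 1.083811 = 756.0666
Value of long forward = (F − K)·e^(−rT) = (756.0666 − 766.90) · e^(−0.0878·11/12)
= -10.8334 × 0.922670 = -10.00
Short position value = −(long value) = R$10.00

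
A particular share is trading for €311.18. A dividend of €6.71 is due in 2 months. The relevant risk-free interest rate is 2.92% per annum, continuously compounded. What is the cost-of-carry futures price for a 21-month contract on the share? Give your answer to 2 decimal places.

PV(dividends) I = 6.71·e^(−0.0292·2/12)
I = 6.6774
F = (S − I)·e^(rT) = (311.18 − 6.6774) · e^(0.0292·21/12)
= 304.5026 · e^0.051100 = 304.5026 × 1.052428 = €320.47

€320.47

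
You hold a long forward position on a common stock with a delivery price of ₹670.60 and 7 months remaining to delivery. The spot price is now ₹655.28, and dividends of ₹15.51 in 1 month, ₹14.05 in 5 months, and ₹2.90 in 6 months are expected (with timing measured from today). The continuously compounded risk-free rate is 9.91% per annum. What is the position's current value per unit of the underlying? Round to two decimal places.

PV(remaining dividends) I = 15.51·e^(−0.0991·1/12) + 14.05·e^(−0.0991·5/12) + 2.90·e^(−0.0991·6/12) = 31.6239
Current forward F = (S − I)·e^(rT) = (655.28 − 31.6239)·e^(0.0991·7/12) = 623.6561 × 1.059512 = 660.7711
Value (long) = (F − K)·e^(−rT) = (660.7711 − 670.60) × 0.943831 = -9.2768
Value = -₹9.28

-₹9.28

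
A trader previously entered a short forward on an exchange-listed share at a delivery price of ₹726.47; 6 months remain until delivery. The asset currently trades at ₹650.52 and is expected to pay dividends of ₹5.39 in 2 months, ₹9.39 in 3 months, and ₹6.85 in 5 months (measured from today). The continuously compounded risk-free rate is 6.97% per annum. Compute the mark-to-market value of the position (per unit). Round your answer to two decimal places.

₹72.28

PV(remaining dividends) I = 5.39·e^(−0.0697·2/12) + 9.39·e^(−0.0697·3/12) + 6.85·e^(−0.0697·5/12) = 21.2095
Current forward F = (S − I)·e^(rT) = (650.52 − 21.2095)·e^(0.0697·6/12) = 629.3105 × 1.035464 = 651.6284
Value (long) = (F − K)·e^(−rT) = (651.6284 − 726.47) × 0.965750 = -72.2783
Short position value = −(long value) = ₹72.28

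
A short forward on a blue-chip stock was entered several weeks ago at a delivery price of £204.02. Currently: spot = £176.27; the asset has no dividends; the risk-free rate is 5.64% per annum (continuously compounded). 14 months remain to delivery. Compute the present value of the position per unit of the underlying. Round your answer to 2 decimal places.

Current fair forward for the remaining 14 months: F = S·e^(r·T), r = 0.0564
F = 176.27 · e^(0.0564 × 14/12) = 176.27 × 1.068013 = 188.2587
Value of long forward = (F − K)·e^(−rT) = (188.2587 − 204.02) · e^(−0.0564·14/12)
= -15.7613 × 0.936318 = -14.76
Short position value = −(long value) = £14.76

£14.76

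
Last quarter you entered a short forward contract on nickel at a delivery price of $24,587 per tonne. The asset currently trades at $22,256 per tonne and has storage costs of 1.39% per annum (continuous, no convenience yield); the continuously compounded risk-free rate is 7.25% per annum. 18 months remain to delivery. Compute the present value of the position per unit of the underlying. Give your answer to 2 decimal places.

-$671.49 per tonne

Current fair forward for the remaining 18 months: F = S·e^((r + u)·T), (r + u) = 0.0725 + 0.0139 = 0.0864
F = 22256 · e^(0.0864 × 18/12) = 22256 × 1.13837294 = 25335.6282
Value of long forward = (F − K)·e^(−rT) = (25335.6282 − 24587) · e^(−0.0725·18/12)
= 748.6282 × 0.89695463 = 671.49
Short position value = −(long value) = -$671.49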